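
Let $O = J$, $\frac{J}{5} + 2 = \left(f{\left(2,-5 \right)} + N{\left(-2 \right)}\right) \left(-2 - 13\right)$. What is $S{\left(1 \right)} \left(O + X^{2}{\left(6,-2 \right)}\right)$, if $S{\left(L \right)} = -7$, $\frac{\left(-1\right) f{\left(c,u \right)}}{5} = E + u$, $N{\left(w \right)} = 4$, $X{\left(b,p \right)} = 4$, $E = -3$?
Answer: $23058$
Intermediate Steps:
$f{\left(c,u \right)} = 15 - 5 u$ ($f{\left(c,u \right)} = - 5 \left(-3 + u\right) = 15 - 5 u$)
$J = -3310$ ($J = -10 + 5 \left(\left(15 - -25\right) + 4\right) \left(-2 - 13\right) = -10 + 5 \left(\left(15 + 25\right) + 4\right) \left(-15\right) = -10 + 5 \left(40 + 4\right) \left(-15\right) = -10 + 5 \cdot 44 \left(-15\right) = -10 + 5 \left(-660\right) = -10 - 3300 = -3310$)
$O = -3310$
$S{\left(1 \right)} \left(O + X^{2}{\left(6,-2 \right)}\right) = - 7 \left(-3310 + 4^{2}\right) = - 7 \left(-3310 + 16\right) = \left(-7\right) \left(-3294\right) = 23058$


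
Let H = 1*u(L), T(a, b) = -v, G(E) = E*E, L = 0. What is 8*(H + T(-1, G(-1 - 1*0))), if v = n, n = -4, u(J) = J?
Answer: 32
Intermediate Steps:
G(E) = E²
v = -4
T(a, b) = 4 (T(a, b) = -1*(-4) = 4)
H = 0 (H = 1*0 = 0)
8*(H + T(-1, G(-1 - 1*0))) = 8*(0 + 4) = 8*4 = 32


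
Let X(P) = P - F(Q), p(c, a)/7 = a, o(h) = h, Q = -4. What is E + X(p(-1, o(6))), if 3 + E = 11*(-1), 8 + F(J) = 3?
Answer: 33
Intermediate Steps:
p(c, a) = 7*a
F(J) = -5 (F(J) = -8 + 3 = -5)
X(P) = 5 + P (X(P) = P - 1*(-5) = P + 5 = 5 + P)
E = -14 (E = -3 + 11*(-1) = -3 - 11 = -14)
E + X(p(-1, o(6))) = -14 + (5 + 7*6) = -14 + (5 + 42) = -14 + 47 = 33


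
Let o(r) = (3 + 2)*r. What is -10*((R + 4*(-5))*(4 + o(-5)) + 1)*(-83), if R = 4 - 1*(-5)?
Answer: 192560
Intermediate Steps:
R = 9 (R = 4 + 5 = 9)
o(r) = 5*r
-10*((R + 4*(-5))*(4 + o(-5)) + 1)*(-83) = -10*((9 + 4*(-5))*(4 + 5*(-5)) + 1)*(-83) = -10*((9 - 20)*(4 - 25) + 1)*(-83) = -10*(-11*(-21) + 1)*(-83) = -10*(231 + 1)*(-83) = -10*232*(-83) = -2320*(-83) = 192560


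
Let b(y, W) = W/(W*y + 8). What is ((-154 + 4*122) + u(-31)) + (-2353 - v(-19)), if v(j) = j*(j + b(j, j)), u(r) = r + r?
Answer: -901459/369 ≈ -2443.0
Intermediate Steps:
u(r) = 2*r
b(y, W) = W/(8 + W*y)
v(j) = j*(j + j/(8 + j**2)) (v(j) = j*(j + j/(8 + j*j)) = j*(j + j/(8 + j**2)))
((-154 + 4*122) + u(-31)) + (-2353 - v(-19)) = ((-154 + 4*122) + 2*(-31)) + (-2353 - (-19)**2*(9 + (-19)**2)/(8 + (-19)**2)) = ((-154 + 488) - 62) + (-2353 - 361*(9 + 361)/(8 + 361)) = (334 - 62) + (-2353 - 361*370/369) = 272 + (-2353 - 361*370/369) = 272 + (-2353 - 1*133570/369) = 272 + (-2353 - 133570/369) = 272 - 1001827/369 = -901459/369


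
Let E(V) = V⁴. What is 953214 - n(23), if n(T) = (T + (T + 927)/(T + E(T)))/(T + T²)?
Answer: 73628594860385/77242464 ≈ 9.5321e+5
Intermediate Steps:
n(T) = (T + (927 + T)/(T + T⁴))/(T + T²) (n(T) = (T + (T + 927)/(T + T⁴))/(T + T²) = (T + (927 + T)/(T + T⁴))/(T + T²))
953214 - n(23) = 953214 - (927 + 23 + 23² + 23⁵)/(23²*(1 + 23 + 23³ + 23⁴)) = 953214 - (927 + 23 + 529 + 6436343)/(529*(1 + 23 + 12167 + 279841)) = 953214 - 6437822/(529*292032) = 953214 - 1*3218911/77242464 = 953214 - 3218911/77242464 = 73628594860385/77242464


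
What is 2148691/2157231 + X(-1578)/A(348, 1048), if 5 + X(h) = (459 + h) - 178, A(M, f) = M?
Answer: -343495049/125119398 ≈ -2.7453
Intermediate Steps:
X(h) = 276 + h (X(h) = -5 + ((459 + h) - 178) = -5 + (281 + h) = 276 + h)
2148691/2157231 + X(-1578)/A(348, 1048) = 2148691/2157231 + (276 - 1578)/348 = 2148691*(1/2157231) - 1302*1/348 = 2148691/2157231 - 217/58 = -343495049/125119398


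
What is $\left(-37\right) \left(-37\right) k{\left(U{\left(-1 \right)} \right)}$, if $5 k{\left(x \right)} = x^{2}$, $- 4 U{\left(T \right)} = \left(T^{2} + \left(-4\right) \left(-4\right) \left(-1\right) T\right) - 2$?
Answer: $\frac{61605}{16} \approx 3850.3$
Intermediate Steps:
$U{\left(T \right)} = \frac{1}{2} + 4 T - \frac{T^{2}}{4}$ ($U{\left(T \right)} = - \frac{\left(T^{2} + \left(-4\right) \left(-4\right) \left(-1\right) T\right) - 2}{4} = - \frac{\left(T^{2} + 16 \left(-1\right) T\right) - 2}{4} = - \frac{\left(T^{2} - 16 T\right) - 2}{4} = - \frac{-2 + T^{2} - 16 T}{4} = \frac{1}{2} + 4 T - \frac{T^{2}}{4}$)
$k{\left(x \right)} = \frac{x^{2}}{5}$
$\left(-37\right) \left(-37\right) k{\left(U{\left(-1 \right)} \right)} = \left(-37\right) \left(-37\right) \frac{\left(\frac{1}{2} + 4 \left(-1\right) - \frac{\left(-1\right)^{2}}{4}\right)^{2}}{5} = 1369 \frac{\left(\frac{1}{2} - 4 - \frac{1}{4}\right)^{2}}{5} = 1369 \frac{\left(- \frac{15}{4}\right)^{2}}{5} = 1369 \cdot \frac{1}{5} \cdot \frac{225}{16} = 1369 \cdot \frac{45}{16} = \frac{61605}{16}$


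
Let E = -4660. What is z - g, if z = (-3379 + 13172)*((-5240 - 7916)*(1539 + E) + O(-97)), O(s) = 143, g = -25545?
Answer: 402100791612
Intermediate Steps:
z = 402100766067 (z = (-3379 + 13172)*((-5240 - 7916)*(1539 - 4660) + 143) = 9793*(-13156*(-3121) + 143) = 9793*(41059876 + 143) = 9793*41060019 = 402100766067)
z - g = 402100766067 - 1*(-25545) = 402100766067 + 25545 = 402100791612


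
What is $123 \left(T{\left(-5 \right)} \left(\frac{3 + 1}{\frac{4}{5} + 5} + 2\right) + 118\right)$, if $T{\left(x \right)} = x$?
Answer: $\frac{372936}{29} \approx 12860.0$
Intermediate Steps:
$123 \left(T{\left(-5 \right)} \left(\frac{3 + 1}{\frac{4}{5} + 5} + 2\right) + 118\right) = 123 \left(- 5 \left(\frac{3 + 1}{\frac{4}{5} + 5} + 2\right) + 118\right) = 123 \left(- 5 \left(\frac{4}{4 \cdot \frac{1}{5} + 5} + 2\right) + 118\right) = 123 \left(- 5 \left(\frac{4}{\frac{4}{5} + 5} + 2\right) + 118\right) = 123 \left(- 5 \left(\frac{4}{\frac{29}{5}} + 2\right) + 118\right) = 123 \left(- 5 \left(4 \cdot \frac{5}{29} + 2\right) + 118\right) = 123 \left(- 5 \left(\frac{20}{29} + 2\right) + 118\right) = 123 \left(\left(-5\right) \frac{78}{29} + 118\right) = 123 \left(- \frac{390}{29} + 118\right) = 123 \cdot \frac{3032}{29} = \frac{372936}{29}$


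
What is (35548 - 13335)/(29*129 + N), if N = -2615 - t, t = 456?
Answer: 22213/670 ≈ 33.154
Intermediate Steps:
N = -3071 (N = -2615 - 1*456 = -2615 - 456 = -3071)
(35548 - 13335)/(29*129 + N) = (35548 - 13335)/(29*129 - 3071) = 22213/(3741 - 3071) = 22213/670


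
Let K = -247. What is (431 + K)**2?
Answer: 33856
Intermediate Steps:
(431 + K)**2 = (431 - 247)**2 = 184**2 = 33856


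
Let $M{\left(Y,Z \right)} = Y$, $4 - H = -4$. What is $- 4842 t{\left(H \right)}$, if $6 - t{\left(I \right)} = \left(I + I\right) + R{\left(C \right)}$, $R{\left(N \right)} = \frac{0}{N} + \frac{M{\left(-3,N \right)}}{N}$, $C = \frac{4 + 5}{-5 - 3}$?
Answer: $61332$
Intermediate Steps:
$H = 8$ ($H = 4 - -4 = 4 + 4 = 8$)
$C = - \frac{9}{8}$ ($C = \frac{9}{-8} = 9 \left(- \frac{1}{8}\right) = - \frac{9}{8} \approx -1.125$)
$R{\left(N \right)} = - \frac{3}{N}$ ($R{\left(N \right)} = \frac{0}{N} - \frac{3}{N} = 0 - \frac{3}{N} = - \frac{3}{N}$)
$t{\left(I \right)} = \frac{10}{3} - 2 I$ ($t{\left(I \right)} = 6 - \left(\left(I + I\right) - \frac{3}{- \frac{9}{8}}\right) = 6 - \left(2 I - - \frac{8}{3}\right) = 6 - \left(2 I + \frac{8}{3}\right) = 6 - \left(\frac{8}{3} + 2 I\right) = \frac{10}{3} - 2 I$)
$- 4842 t{\left(H \right)} = - 4842 \left(\frac{10}{3} - 16\right) = \left(-4842\right) \left(- \frac{38}{3}\right) = 61332$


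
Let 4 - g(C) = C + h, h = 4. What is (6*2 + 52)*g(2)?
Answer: -128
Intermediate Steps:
g(C) = -C (g(C) = 4 - (C + 4) = 4 - (4 + C) = 4 + (-4 - C) = -C)
(6*2 + 52)*g(2) = (6*2 + 52)*(-1*2) = (12 + 52)*(-2) = 64*(-2) = -128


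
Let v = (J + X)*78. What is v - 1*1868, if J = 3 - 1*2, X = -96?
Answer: -9278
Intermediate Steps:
J = 1 (J = 3 - 2 = 1)
v = -7410 (v = (1 - 96)*78 = -95*78 = -7410)
v - 1*1868 = -7410 - 1*1868 = -7410 - 1868 = -9278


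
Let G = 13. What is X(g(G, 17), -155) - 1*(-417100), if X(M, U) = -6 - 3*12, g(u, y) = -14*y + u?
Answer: 417058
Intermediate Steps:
g(u, y) = u - 14*y
X(M, U) = -42 (X(M, U) = -6 - 36 = -42)
X(g(G, 17), -155) - 1*(-417100) = -42 - 1*(-417100) = -42 + 417100 = 417058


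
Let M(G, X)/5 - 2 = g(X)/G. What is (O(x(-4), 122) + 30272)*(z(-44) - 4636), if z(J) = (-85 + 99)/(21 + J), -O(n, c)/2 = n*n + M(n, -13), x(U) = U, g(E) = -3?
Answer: -3221921425/23 ≈ -1.4008e+8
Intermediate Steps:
M(G, X) = 10 - 15/G (M(G, X) = 10 + 5*(-3/G) = 10 - 15/G)
O(n, c) = -20 - 2*n² + 30/n (O(n, c) = -2*(n*n + (10 - 15/n)) = -2*(n² + (10 - 15/n)) = -2*(10 + n² - 15/n) = -20 - 2*n² + 30/n)
z(J) = 14/(21 + J)
(O(x(-4), 122) + 30272)*(z(-44) - 4636) = ((-20 - 2*(-4)² + 30/(-4)) + 30272)*(14/(21 - 44) - 4636) = ((-20 - 2*16 + 30*(-¼)) + 30272)*(14/(-23) - 4636) = ((-20 - 32 - 15/2) + 30272)*(14*(-1/23) - 4636) = (-119/2 + 30272)*(-14/23 - 4636) = (60425/2)*(-106642/23) = -3221921425/23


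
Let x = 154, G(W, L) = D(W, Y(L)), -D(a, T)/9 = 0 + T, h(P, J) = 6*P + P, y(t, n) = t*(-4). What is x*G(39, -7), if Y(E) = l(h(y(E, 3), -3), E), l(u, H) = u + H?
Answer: -261954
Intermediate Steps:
y(t, n) = -4*t
h(P, J) = 7*P
l(u, H) = H + u
Y(E) = -27*E (Y(E) = E + 7*(-4*E) = E - 28*E = -27*E)
D(a, T) = -9*T (D(a, T) = -9*(0 + T) = -9*T)
G(W, L) = 243*L (G(W, L) = -(-243)*L = 243*L)
x*G(39, -7) = 154*(243*(-7)) = 154*(-1701) = -261954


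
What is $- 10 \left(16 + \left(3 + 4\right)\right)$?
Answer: $-230$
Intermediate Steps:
$- 10 \left(16 + \left(3 + 4\right)\right) = - 10 \left(16 + 7\right) = \left(-10\right) 23 = -230$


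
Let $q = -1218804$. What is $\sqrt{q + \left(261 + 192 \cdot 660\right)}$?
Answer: $i \sqrt{1091823} \approx 1044.9 i$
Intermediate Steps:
$\sqrt{q + \left(261 + 192 \cdot 660\right)} = \sqrt{-1218804 + \left(261 + 192 \cdot 660\right)} = \sqrt{-1218804 + \left(261 + 126720\right)} = \sqrt{-1218804 + 126981} = \sqrt{-1091823} = i \sqrt{1091823}$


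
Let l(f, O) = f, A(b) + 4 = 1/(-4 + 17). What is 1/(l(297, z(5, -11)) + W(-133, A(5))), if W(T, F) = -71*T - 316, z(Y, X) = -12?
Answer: 1/9424 ≈ 0.00010611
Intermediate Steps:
A(b) = -51/13 (A(b) = -4 + 1/(-4 + 17) = -4 + 1/13 = -51/13)
W(T, F) = -316 - 71*T
1/(l(297, z(5, -11)) + W(-133, A(5))) = 1/(297 + (-316 - 71*(-133))) = 1/(297 + (-316 + 9443)) = 1/(297 + 9127) = 1/9424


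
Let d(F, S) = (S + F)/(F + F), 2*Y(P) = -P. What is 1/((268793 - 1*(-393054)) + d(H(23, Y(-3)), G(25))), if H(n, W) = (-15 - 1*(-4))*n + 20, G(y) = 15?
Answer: 233/154210460 ≈ 1.5109e-6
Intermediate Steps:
Y(P) = -P/2 (Y(P) = (-P)/2 = -P/2)
H(n, W) = 20 - 11*n (H(n, W) = (-15 + 4)*n + 20 = -11*n + 20 = 20 - 11*n)
d(F, S) = (F + S)/(2*F) (d(F, S) = (F + S)/((2*F)) = (F + S)*(1/(2*F)) = (F + S)/(2*F))
1/((268793 - 1*(-393054)) + d(H(23, Y(-3)), G(25))) = 1/((268793 - 1*(-393054)) + ((20 - 11*23) + 15)/(2*(20 - 11*23))) = 1/((268793 + 393054) + ((20 - 253) + 15)/(2*(20 - 253))) = 1/(661847 + (1/2)*(-233 + 15)/(-233)) = 1/(661847 + (1/2)*(-1/233)*(-218)) = 1/(661847 + 109/233) = 1/(154210460/233) = 233/154210460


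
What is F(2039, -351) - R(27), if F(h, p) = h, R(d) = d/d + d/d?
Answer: 2037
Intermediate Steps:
R(d) = 2 (R(d) = 1 + 1 = 2)
F(2039, -351) - R(27) = 2039 - 1*2 = 2039 - 2 = 2037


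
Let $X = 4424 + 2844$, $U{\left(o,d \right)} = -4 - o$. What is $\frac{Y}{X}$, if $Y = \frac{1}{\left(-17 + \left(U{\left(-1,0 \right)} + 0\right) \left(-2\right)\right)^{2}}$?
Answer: $\frac{1}{879428} \approx 1.1371 \cdot 10^{-6}$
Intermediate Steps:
$Y = \frac{1}{121}$ ($Y = \frac{1}{\left(-17 + \left(\left(-4 - -1\right) + 0\right) \left(-2\right)\right)^{2}} = \frac{1}{\left(-17 + \left(\left(-4 + 1\right) + 0\right) \left(-2\right)\right)^{2}} = \frac{1}{\left(-17 + \left(-3 + 0\right) \left(-2\right)\right)^{2}} = \frac{1}{\left(-17 - -6\right)^{2}} = \frac{1}{\left(-17 + 6\right)^{2}} = \frac{1}{\left(-11\right)^{2}} = \frac{1}{121} \approx 0.0082645$)
$X = 7268$
$\frac{Y}{X} = \frac{1}{121 \cdot 7268} = \frac{1}{121} \cdot \frac{1}{7268} = \frac{1}{879428}$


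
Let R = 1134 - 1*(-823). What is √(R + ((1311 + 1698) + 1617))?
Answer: √6583 ≈ 81.136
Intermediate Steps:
R = 1957 (R = 1134 + 823 = 1957)
√(R + ((1311 + 1698) + 1617)) = √(1957 + ((1311 + 1698) + 1617)) = √(1957 + (3009 + 1617)) = √(1957 + 4626) = √6583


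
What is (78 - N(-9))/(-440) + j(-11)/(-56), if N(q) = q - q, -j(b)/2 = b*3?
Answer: -522/385 ≈ -1.3558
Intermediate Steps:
j(b) = -6*b (j(b) = -2*b*3 = -6*b)
N(q) = 0
(78 - N(-9))/(-440) + j(-11)/(-56) = (78 - 1*0)/(-440) - 6*(-11)/(-56) = (78 + 0)*(-1/440) + 66*(-1/56) = 78*(-1/440) - 33/28 = -39/220 - 33/28 = -522/385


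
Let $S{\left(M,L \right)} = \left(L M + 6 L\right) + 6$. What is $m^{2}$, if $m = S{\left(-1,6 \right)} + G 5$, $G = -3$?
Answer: $441$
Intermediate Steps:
$S{\left(M,L \right)} = 6 + 6 L + L M$ ($S{\left(M,L \right)} = \left(6 L + L M\right) + 6 = 6 + 6 L + L M$)
$m = 21$ ($m = \left(6 + 6 \cdot 6 + 6 \left(-1\right)\right) - 15 = \left(6 + 36 - 6\right) - 15 = 36 - 15 = 21$)
$m^{2} = 21^{2} = 441$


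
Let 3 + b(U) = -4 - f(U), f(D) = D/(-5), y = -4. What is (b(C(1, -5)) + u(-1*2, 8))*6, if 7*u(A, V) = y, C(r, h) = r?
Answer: -1548/35 ≈ -44.229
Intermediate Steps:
f(D) = -D/5 (f(D) = D*(-⅕) = -D/5)
u(A, V) = -4/7 (u(A, V) = (⅐)*(-4) = -4/7)
b(U) = -7 + U/5 (b(U) = -3 + (-4 - (-1)*U/5) = -3 + (-4 + U/5) = -7 + U/5)
(b(C(1, -5)) + u(-1*2, 8))*6 = ((-7 + (⅕)*1) - 4/7)*6 = ((-7 + ⅕) - 4/7)*6 = (-34/5 - 4/7)*6 = -258/35*6 = -1548/35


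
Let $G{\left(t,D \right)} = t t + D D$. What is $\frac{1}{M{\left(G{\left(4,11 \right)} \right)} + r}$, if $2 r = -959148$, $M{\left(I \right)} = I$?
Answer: $- \frac{1}{479437} \approx -2.0858 \cdot 10^{-6}$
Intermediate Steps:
$G{\left(t,D \right)} = D^{2} + t^{2}$ ($G{\left(t,D \right)} = t^{2} + D^{2} = D^{2} + t^{2}$)
$r = -479574$ ($r = \frac{1}{2} \left(-959148\right) = -479574$)
$\frac{1}{M{\left(G{\left(4,11 \right)} \right)} + r} = \frac{1}{\left(11^{2} + 4^{2}\right) - 479574} = \frac{1}{\left(121 + 16\right) - 479574} = \frac{1}{137 - 479574} = \frac{1}{-479437} = - \frac{1}{479437}$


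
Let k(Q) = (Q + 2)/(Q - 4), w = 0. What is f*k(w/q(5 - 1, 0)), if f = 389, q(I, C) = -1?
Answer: -389/2 ≈ -194.50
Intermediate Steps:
k(Q) = (2 + Q)/(-4 + Q)
f*k(w/q(5 - 1, 0)) = 389*((2 + 0/(-1))/(-4 + 0/(-1))) = 389*((2 + 0*(-1))/(-4 + 0*(-1))) = 389*((2 + 0)/(-4 + 0)) = 389*(2/(-4)) = 389*(-1/4*2) = 389*(-1/2) = -389/2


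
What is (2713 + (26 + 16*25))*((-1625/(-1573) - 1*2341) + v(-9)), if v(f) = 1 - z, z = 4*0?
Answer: -888384085/121 ≈ -7.3420e+6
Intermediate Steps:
z = 0
v(f) = 1 (v(f) = 1 - 1*0 = 1 + 0 = 1)
(2713 + (26 + 16*25))*((-1625/(-1573) - 1*2341) + v(-9)) = (2713 + (26 + 16*25))*((-1625/(-1573) - 1*2341) + 1) = (2713 + (26 + 400))*((-1625*(-1/1573) - 2341) + 1) = (2713 + 426)*((125/121 - 2341) + 1) = 3139*(-283136/121 + 1) = 3139*(-283015/121) = -888384085/121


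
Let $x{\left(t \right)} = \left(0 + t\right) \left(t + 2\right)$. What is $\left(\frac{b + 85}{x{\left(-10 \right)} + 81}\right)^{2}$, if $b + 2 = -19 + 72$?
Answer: $\frac{18496}{25921} \approx 0.71355$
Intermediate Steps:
$x{\left(t \right)} = t \left(2 + t\right)$
$b = 51$ ($b = -2 + \left(-19 + 72\right) = -2 + 53 = 51$)
$\left(\frac{b + 85}{x{\left(-10 \right)} + 81}\right)^{2} = \left(\frac{51 + 85}{- 10 \left(2 - 10\right) + 81}\right)^{2} = \left(\frac{136}{\left(-10\right) \left(-8\right) + 81}\right)^{2} = \left(\frac{136}{80 + 81}\right)^{2} = \left(\frac{136}{161}\right)^{2} = \frac{18496}{25921}$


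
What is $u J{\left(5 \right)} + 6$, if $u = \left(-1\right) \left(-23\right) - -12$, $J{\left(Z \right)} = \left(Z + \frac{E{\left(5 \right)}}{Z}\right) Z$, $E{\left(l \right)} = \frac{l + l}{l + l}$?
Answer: $916$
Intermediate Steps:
$E{\left(l \right)} = 1$ ($E{\left(l \right)} = \frac{2 l}{2 l} = 2 l \frac{1}{2 l} = 1$)
$J{\left(Z \right)} = Z \left(Z + \frac{1}{Z}\right)$ ($J{\left(Z \right)} = \left(Z + 1 \frac{1}{Z}\right) Z = \left(Z + \frac{1}{Z}\right) Z = Z \left(Z + \frac{1}{Z}\right)$)
$u = 35$ ($u = 23 + 12 = 35$)
$u J{\left(5 \right)} + 6 = 35 \left(1 + 5^{2}\right) + 6 = 35 \left(1 + 25\right) + 6 = 35 \cdot 26 + 6 = 910 + 6 = 916$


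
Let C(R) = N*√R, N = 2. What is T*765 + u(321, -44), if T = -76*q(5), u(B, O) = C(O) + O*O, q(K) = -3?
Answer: 176356 + 4*I*√11 ≈ 1.7636e+5 + 13.266*I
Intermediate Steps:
C(R) = 2*√R
u(B, O) = O² + 2*√O (u(B, O) = 2*√O + O*O = 2*√O + O² = O² + 2*√O)
T = 228 (T = -76*(-3) = 228)
T*765 + u(321, -44) = 228*765 + ((-44)² + 2*√(-44)) = 174420 + (1936 + 2*(2*I*√11)) = 174420 + (1936 + 4*I*√11) = 176356 + 4*I*√11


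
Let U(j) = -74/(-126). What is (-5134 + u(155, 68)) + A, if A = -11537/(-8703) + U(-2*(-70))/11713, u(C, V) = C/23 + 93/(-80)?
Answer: -2243899113940529/437654839440 ≈ -5127.1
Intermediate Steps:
U(j) = 37/63 (U(j) = -74*(-1/126) = 37/63)
u(C, V) = -93/80 + C/23 (u(C, V) = C*(1/23) + 93*(-1/80) = C/23 - 93/80 = -93/80 + C/23)
A = 315321982/237855891 (A = -11537/(-8703) + (37/63)/11713 = -11537*(-1/8703) + (37/63)*(1/11713) = 11537/8703 + 37/737919 = 315321982/237855891 ≈ 1.3257)
(-5134 + u(155, 68)) + A = (-5134 + (-93/80 + (1/23)*155)) + 315321982/237855891 = (-5134 + (-93/80 + 155/23)) + 315321982/237855891 = (-5134 + 10261/1840) + 315321982/237855891 = -9436299/1840 + 315321982/237855891 = -2243899113940529/437654839440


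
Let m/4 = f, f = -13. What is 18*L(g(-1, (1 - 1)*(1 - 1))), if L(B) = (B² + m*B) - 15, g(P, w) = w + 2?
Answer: -2070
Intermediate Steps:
m = -52 (m = 4*(-13) = -52)
g(P, w) = 2 + w
L(B) = -15 + B² - 52*B (L(B) = (B² - 52*B) - 15 = -15 + B² - 52*B)
18*L(g(-1, (1 - 1)*(1 - 1))) = 18*(-15 + (2 + (1 - 1)*(1 - 1))² - 52*(2 + (1 - 1)*(1 - 1))) = 18*(-15 + (2 + 0*0)² - 52*(2 + 0*0)) = 18*(-15 + (2 + 0)² - 52*(2 + 0)) = 18*(-15 + 2² - 52*2) = 18*(-15 + 4 - 104) = 18*(-115) = -2070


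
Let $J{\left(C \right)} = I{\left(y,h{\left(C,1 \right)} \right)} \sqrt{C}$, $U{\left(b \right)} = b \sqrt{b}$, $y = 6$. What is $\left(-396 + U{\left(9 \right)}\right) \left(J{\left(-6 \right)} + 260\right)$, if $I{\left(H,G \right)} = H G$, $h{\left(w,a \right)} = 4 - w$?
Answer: $-95940 - 22140 i \sqrt{6} \approx -95940.0 - 54232.0 i$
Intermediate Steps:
$I{\left(H,G \right)} = G H$
$U{\left(b \right)} = b^{\frac{3}{2}}$
$J{\left(C \right)} = \sqrt{C} \left(24 - 6 C\right)$ ($J{\left(C \right)} = \left(4 - C\right) 6 \sqrt{C} = \left(24 - 6 C\right) \sqrt{C} = \sqrt{C} \left(24 - 6 C\right)$)
$\left(-396 + U{\left(9 \right)}\right) \left(J{\left(-6 \right)} + 260\right) = \left(-396 + 9^{\frac{3}{2}}\right) \left(6 \sqrt{-6} \left(4 - -6\right) + 260\right) = \left(-396 + 27\right) \left(6 i \sqrt{6} \left(4 + 6\right) + 260\right) = - 369 \left(6 i \sqrt{6} \cdot 10 + 260\right) = - 369 \left(60 i \sqrt{6} + 260\right) = - 369 \left(260 + 60 i \sqrt{6}\right) = -95940 - 22140 i \sqrt{6}$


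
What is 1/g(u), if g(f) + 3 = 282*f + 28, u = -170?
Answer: -1/47915 ≈ -2.0870e-5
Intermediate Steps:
g(f) = 25 + 282*f (g(f) = -3 + (282*f + 28) = -3 + (28 + 282*f) = 25 + 282*f)
1/g(u) = 1/(25 + 282*(-170)) = 1/(25 - 47940) = 1/(-47915) = -1/47915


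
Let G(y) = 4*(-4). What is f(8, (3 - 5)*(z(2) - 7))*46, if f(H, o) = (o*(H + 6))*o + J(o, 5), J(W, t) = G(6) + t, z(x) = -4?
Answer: 311190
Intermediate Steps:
G(y) = -16
J(W, t) = -16 + t
f(H, o) = -11 + o**2*(6 + H) (f(H, o) = (o*(H + 6))*o + (-16 + 5) = (o*(6 + H))*o - 11 = o**2*(6 + H) - 11 = -11 + o**2*(6 + H))
f(8, (3 - 5)*(z(2) - 7))*46 = (-11 + 6*((3 - 5)*(-4 - 7))**2 + 8*((3 - 5)*(-4 - 7))**2)*46 = (-11 + 6*(-2*(-11))**2 + 8*(-2*(-11))**2)*46 = (-11 + 6*22**2 + 8*22**2)*46 = (-11 + 6*484 + 8*484)*46 = (-11 + 2904 + 3872)*46 = 6765*46 = 311190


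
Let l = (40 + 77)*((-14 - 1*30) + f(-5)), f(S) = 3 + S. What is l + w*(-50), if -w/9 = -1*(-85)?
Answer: 32868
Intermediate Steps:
l = -5382 (l = (40 + 77)*((-14 - 1*30) + (3 - 5)) = 117*((-14 - 30) - 2) = 117*(-44 - 2) = 117*(-46) = -5382)
w = -765 (w = -(-9)*(-85) = -9*85 = -765)
l + w*(-50) = -5382 - 765*(-50) = -5382 + 38250 = 32868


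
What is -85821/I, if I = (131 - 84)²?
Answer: -85821/2209 ≈ -38.851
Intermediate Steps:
I = 2209 (I = 47² = 2209)
-85821/I = -85821/2209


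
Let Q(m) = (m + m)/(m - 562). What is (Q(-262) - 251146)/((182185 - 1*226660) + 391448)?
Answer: -51735945/71476438 ≈ -0.72382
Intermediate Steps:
Q(m) = 2*m/(-562 + m) (Q(m) = (2*m)/(-562 + m) = 2*m/(-562 + m))
(Q(-262) - 251146)/((182185 - 1*226660) + 391448) = (2*(-262)/(-562 - 262) - 251146)/((182185 - 1*226660) + 391448) = (2*(-262)/(-824) - 251146)/((182185 - 226660) + 391448) = (2*(-262)*(-1/824) - 251146)/(-44475 + 391448) = (131/206 - 251146)/346973 = -51735945/206*1/346973 = -51735945/71476438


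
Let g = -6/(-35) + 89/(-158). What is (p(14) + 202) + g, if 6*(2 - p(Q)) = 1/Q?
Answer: 6755323/33180 ≈ 203.60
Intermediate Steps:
p(Q) = 2 - 1/(6*Q)
g = -2167/5530 (g = -6*(-1/35) + 89*(-1/158) = 6/35 - 89/158 = -2167/5530 ≈ -0.39186)
(p(14) + 202) + g = ((2 - 1/6/14) + 202) - 2167/5530 = ((2 - 1/6*1/14) + 202) - 2167/5530 = ((2 - 1/84) + 202) - 2167/5530 = (167/84 + 202) - 2167/5530 = 17135/84 - 2167/5530 = 6755323/33180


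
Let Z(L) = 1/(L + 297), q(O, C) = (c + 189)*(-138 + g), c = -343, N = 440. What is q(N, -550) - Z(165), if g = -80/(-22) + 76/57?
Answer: 9464839/462 ≈ 20487.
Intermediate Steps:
g = 164/33 (g = -80*(-1/22) + 76*(1/57) = 40/11 + 4/3 = 164/33 ≈ 4.9697)
q(O, C) = 61460/3 (q(O, C) = (-343 + 189)*(-138 + 164/33) = -154*(-4390/33) = 61460/3)
Z(L) = 1/(297 + L)
q(N, -550) - Z(165) = 61460/3 - 1/(297 + 165) = 61460/3 - 1/462 = 9464839/462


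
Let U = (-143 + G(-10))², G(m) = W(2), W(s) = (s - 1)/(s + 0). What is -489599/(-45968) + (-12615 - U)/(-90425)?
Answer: 9157062719/831331280 ≈ 11.015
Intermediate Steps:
W(s) = (-1 + s)/s
G(m) = ½ (G(m) = (-1 + 2)/2 = (½)*1 = ½)
U = 81225/4 (U = (-143 + ½)² = (-285/2)² = 81225/4 ≈ 20306.)
-489599/(-45968) + (-12615 - U)/(-90425) = -489599/(-45968) + (-12615 - 1*81225/4)/(-90425) = -489599*(-1/45968) + (-12615 - 81225/4)*(-1/90425) = 489599/45968 - 131685/4*(-1/90425) = 489599/45968 + 26337/72340 = 9157062719/831331280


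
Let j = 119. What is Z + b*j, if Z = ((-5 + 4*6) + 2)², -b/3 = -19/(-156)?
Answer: 20671/52 ≈ 397.52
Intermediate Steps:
b = -19/52 (b = -(-57)/(-156) = -(-57)*(-1)/156 = -3*19/156 = -19/52 ≈ -0.36538)
Z = 441 (Z = ((-5 + 24) + 2)² = (19 + 2)² = 21² = 441)
Z + b*j = 441 - 19/52*119 = 441 - 2261/52 = 20671/52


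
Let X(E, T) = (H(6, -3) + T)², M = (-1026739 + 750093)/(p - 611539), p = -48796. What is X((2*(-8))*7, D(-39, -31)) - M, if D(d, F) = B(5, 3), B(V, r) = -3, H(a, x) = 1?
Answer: 2364694/660335 ≈ 3.5811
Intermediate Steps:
D(d, F) = -3
M = 276646/660335 (M = (-1026739 + 750093)/(-48796 - 611539) = -276646/(-660335) = -276646*(-1/660335) = 276646/660335 ≈ 0.41895)
X(E, T) = (1 + T)²
X((2*(-8))*7, D(-39, -31)) - M = (1 - 3)² - 1*276646/660335 = (-2)² - 276646/660335 = 4 - 276646/660335 = 2364694/660335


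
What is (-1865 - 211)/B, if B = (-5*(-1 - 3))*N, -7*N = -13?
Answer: -3633/65 ≈ -55.892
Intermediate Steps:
N = 13/7 (N = -⅐*(-13) = 13/7 ≈ 1.8571)
B = 260/7 (B = -5*(-1 - 3)*(13/7) = -5*(-4)*(13/7) = 20*(13/7) = 260/7 ≈ 37.143)
(-1865 - 211)/B = (-1865 - 211)/(260/7) = -2076*7/260 = -3633/65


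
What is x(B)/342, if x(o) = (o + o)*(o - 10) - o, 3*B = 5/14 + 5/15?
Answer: -18763/1357398 ≈ -0.013823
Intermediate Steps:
B = 29/126 (B = (5/14 + 5/15)/3 = (5*(1/14) + 5*(1/15))/3 = (5/14 + ⅓)/3 = (⅓)*(29/42) = 29/126 ≈ 0.23016)
x(o) = -o + 2*o*(-10 + o) (x(o) = (2*o)*(-10 + o) - o = 2*o*(-10 + o) - o = -o + 2*o*(-10 + o))
x(B)/342 = (29*(-21 + 2*(29/126))/126)/342 = (29*(-21 + 29/63)/126)*(1/342) = ((29/126)*(-1294/63))*(1/342) = -18763/3969*1/342 = -18763/1357398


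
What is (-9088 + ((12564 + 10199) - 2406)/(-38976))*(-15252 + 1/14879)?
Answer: 80387973751592215/579923904 ≈ 1.3862e+8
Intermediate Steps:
(-9088 + ((12564 + 10199) - 2406)/(-38976))*(-15252 + 1/14879) = (-9088 + (22763 - 2406)*(-1/38976))*(-15252 + 1/14879) = (-9088 + 20357*(-1/38976))*(-226934507/14879) = (-9088 - 20357/38976)*(-226934507/14879) = -354234245/38976*(-226934507/14879) = 80387973751592215/579923904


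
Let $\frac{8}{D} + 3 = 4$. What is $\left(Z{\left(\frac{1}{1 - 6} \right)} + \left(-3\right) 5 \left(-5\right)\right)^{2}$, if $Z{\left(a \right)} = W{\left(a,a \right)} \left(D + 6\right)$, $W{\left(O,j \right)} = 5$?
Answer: $21025$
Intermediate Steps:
$D = 8$ ($D = \frac{8}{-3 + 4} = \frac{8}{1} = 8 \cdot 1 = 8$)
$Z{\left(a \right)} = 70$ ($Z{\left(a \right)} = 5 \left(8 + 6\right) = 5 \cdot 14 = 70$)
$\left(Z{\left(\frac{1}{1 - 6} \right)} + \left(-3\right) 5 \left(-5\right)\right)^{2} = \left(70 + \left(-3\right) 5 \left(-5\right)\right)^{2} = \left(70 - -75\right)^{2} = \left(70 + 75\right)^{2} = 145^{2} = 21025$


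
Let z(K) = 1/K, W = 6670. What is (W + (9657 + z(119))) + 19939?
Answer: 4315655/119 ≈ 36266.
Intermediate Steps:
(W + (9657 + z(119))) + 19939 = (6670 + (9657 + 1/119)) + 19939 = (6670 + 1149184/119) + 19939 = 1942914/119 + 19939 = 4315655/119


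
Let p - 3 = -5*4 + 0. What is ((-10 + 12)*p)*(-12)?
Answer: 408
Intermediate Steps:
p = -17 (p = 3 + (-5*4 + 0) = 3 + (-20 + 0) = 3 - 20 = -17)
((-10 + 12)*p)*(-12) = ((-10 + 12)*(-17))*(-12) = (2*(-17))*(-12) = -34*(-12) = 408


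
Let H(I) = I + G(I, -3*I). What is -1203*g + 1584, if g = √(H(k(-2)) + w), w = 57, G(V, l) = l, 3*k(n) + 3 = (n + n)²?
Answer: 1584 - 401*√435 ≈ -6779.5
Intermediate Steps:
k(n) = -1 + 4*n²/3 (k(n) = -1 + (n + n)²/3 = -1 + (2*n)²/3 = -1 + (4*n²)/3 = -1 + 4*n²/3)
H(I) = -2*I (H(I) = I - 3*I = -2*I)
g = √435/3 (g = √(-2*(-1 + (4/3)*(-2)²) + 57) = √(-2*(-1 + (4/3)*4) + 57) = √(-2*(-1 + 16/3) + 57) = √(-2*13/3 + 57) = √(-26/3 + 57) = √(145/3) = √435/3 ≈ 6.9522)
-1203*g + 1584 = -401*√435 + 1584 = 1584 - 401*√435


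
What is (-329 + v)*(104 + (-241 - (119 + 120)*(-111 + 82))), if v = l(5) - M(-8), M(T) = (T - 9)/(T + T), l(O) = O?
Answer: -17667797/8 ≈ -2.2085e+6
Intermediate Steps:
M(T) = (-9 + T)/(2*T) (M(T) = (-9 + T)/((2*T)) = (-9 + T)*(1/(2*T)) = (-9 + T)/(2*T))
v = 63/16 (v = 5 - (-9 - 8)/(2*(-8)) = 5 - (-1)*(-17)/(2*8) = 5 - 1*17/16 = 5 - 17/16 = 63/16 ≈ 3.9375)
(-329 + v)*(104 + (-241 - (119 + 120)*(-111 + 82))) = (-329 + 63/16)*(104 + (-241 - (119 + 120)*(-111 + 82))) = -5201*(104 + (-241 - 239*(-29)))/16 = -5201*(104 + (-241 - 1*(-6931)))/16 = -5201*(104 + (-241 + 6931))/16 = -5201*(104 + 6690)/16 = -5201/16*6794 = -17667797/8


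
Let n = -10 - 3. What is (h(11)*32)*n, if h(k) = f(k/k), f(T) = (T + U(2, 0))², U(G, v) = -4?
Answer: -3744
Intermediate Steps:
n = -13
f(T) = (-4 + T)² (f(T) = (T - 4)² = (-4 + T)²)
h(k) = 9 (h(k) = (-4 + k/k)² = (-4 + 1)² = (-3)² = 9)
(h(11)*32)*n = (9*32)*(-13) = 288*(-13) = -3744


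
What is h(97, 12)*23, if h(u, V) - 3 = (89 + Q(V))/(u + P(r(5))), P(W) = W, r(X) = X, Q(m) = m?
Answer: 9361/102 ≈ 91.775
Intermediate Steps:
h(u, V) = 3 + (89 + V)/(5 + u) (h(u, V) = 3 + (89 + V)/(u + 5) = 3 + (89 + V)/(5 + u))
h(97, 12)*23 = ((104 + 12 + 3*97)/(5 + 97))*23 = ((104 + 12 + 291)/102)*23 = ((1/102)*407)*23 = (407/102)*23 = 9361/102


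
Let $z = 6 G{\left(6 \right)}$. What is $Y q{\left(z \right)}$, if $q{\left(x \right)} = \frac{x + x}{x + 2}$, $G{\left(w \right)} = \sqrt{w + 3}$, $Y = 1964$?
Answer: $\frac{17676}{5} \approx 3535.2$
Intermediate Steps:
$G{\left(w \right)} = \sqrt{3 + w}$
$z = 18$ ($z = 6 \sqrt{3 + 6} = 6 \sqrt{9} = 6 \cdot 3 = 18$)
$q{\left(x \right)} = \frac{2 x}{2 + x}$
$Y q{\left(z \right)} = 1964 \cdot 2 \cdot 18 \frac{1}{2 + 18} = 1964 \cdot 2 \cdot 18 \cdot \frac{1}{20} = 1964 \cdot \frac{9}{5} = \frac{17676}{5}$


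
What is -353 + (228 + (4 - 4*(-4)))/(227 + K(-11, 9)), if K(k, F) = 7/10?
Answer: -801301/2277 ≈ -351.91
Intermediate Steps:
K(k, F) = 7/10 (K(k, F) = 7*(1/10) = 7/10)
-353 + (228 + (4 - 4*(-4)))/(227 + K(-11, 9)) = -353 + (228 + (4 - 4*(-4)))/(227 + 7/10) = -353 + (228 + (4 + 16))/(2277/10) = -353 + (228 + 20)*(10/2277) = -353 + 248*(10/2277) = -353 + 2480/2277 = -801301/2277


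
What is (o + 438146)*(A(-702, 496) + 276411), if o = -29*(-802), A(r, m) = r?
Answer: 127213235436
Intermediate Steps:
o = 23258
(o + 438146)*(A(-702, 496) + 276411) = (23258 + 438146)*(-702 + 276411) = 461404*275709 = 127213235436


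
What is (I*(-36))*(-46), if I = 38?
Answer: 62928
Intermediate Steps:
(I*(-36))*(-46) = (38*(-36))*(-46) = -1368*(-46) = 62928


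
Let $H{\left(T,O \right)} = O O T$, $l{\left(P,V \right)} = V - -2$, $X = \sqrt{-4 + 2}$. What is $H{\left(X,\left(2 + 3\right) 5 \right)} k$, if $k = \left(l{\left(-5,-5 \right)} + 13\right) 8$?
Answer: $50000 i \sqrt{2} \approx 70711.0 i$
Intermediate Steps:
$X = i \sqrt{2}$ ($X = \sqrt{-2} = i \sqrt{2} \approx 1.4142 i$)
$l{\left(P,V \right)} = 2 + V$ ($l{\left(P,V \right)} = V + 2 = 2 + V$)
$H{\left(T,O \right)} = T O^{2}$
$k = 80$ ($k = \left(\left(2 - 5\right) + 13\right) 8 = \left(-3 + 13\right) 8 = 10 \cdot 8 = 80$)
$H{\left(X,\left(2 + 3\right) 5 \right)} k = i \sqrt{2} \left(\left(2 + 3\right) 5\right)^{2} \cdot 80 = i \sqrt{2} \left(5 \cdot 5\right)^{2} \cdot 80 = i \sqrt{2} \cdot 25^{2} \cdot 80 = i \sqrt{2} \cdot 625 \cdot 80 = 625 i \sqrt{2} \cdot 80 = 50000 i \sqrt{2}$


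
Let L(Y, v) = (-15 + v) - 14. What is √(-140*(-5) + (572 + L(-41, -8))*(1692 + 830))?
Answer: √1349970 ≈ 1161.9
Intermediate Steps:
L(Y, v) = -29 + v
√(-140*(-5) + (572 + L(-41, -8))*(1692 + 830)) = √(-140*(-5) + (572 + (-29 - 8))*(1692 + 830)) = √(700 + (572 - 37)*2522) = √(700 + 535*2522) = √(700 + 1349270) = √1349970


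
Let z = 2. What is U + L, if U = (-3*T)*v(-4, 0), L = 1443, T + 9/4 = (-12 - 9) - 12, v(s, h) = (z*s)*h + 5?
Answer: 7887/4 ≈ 1971.8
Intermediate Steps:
v(s, h) = 5 + 2*h*s (v(s, h) = (2*s)*h + 5 = 2*h*s + 5 = 5 + 2*h*s)
T = -141/4 (T = -9/4 + ((-12 - 9) - 12) = -9/4 + (-21 - 12) = -9/4 - 33 = -141/4 ≈ -35.250)
U = 2115/4 (U = (-3*(-141/4))*(5 + 2*0*(-4)) = 423*(5 + 0)/4 = (423/4)*5 = 2115/4 ≈ 528.75)
U + L = 2115/4 + 1443 = 7887/4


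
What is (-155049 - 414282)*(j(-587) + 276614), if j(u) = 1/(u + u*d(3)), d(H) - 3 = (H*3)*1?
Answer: -1201767463891323/7631 ≈ -1.5748e+11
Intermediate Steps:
d(H) = 3 + 3*H (d(H) = 3 + (H*3)*1 = 3 + (3*H)*1 = 3 + 3*H)
j(u) = 1/(13*u) (j(u) = 1/(u + u*(3 + 3*3)) = 1/(u + u*(3 + 9)) = 1/(u + u*12) = 1/(u + 12*u) = 1/(13*u))
(-155049 - 414282)*(j(-587) + 276614) = (-155049 - 414282)*((1/13)/(-587) + 276614) = -569331*((1/13)*(-1/587) + 276614) = -569331*(-1/7631 + 276614) = -569331*2110841433/7631 = -1201767463891323/7631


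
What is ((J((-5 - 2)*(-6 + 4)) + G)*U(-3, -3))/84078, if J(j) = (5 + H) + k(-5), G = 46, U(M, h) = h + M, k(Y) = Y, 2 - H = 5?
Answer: -43/14013 ≈ -0.0030686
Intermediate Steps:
H = -3 (H = 2 - 1*5 = 2 - 5 = -3)
U(M, h) = M + h
J(j) = -3 (J(j) = (5 - 3) - 5 = 2 - 5 = -3)
((J((-5 - 2)*(-6 + 4)) + G)*U(-3, -3))/84078 = ((-3 + 46)*(-3 - 3))/84078 = (43*(-6))*(1/84078) = -258*1/84078 = -43/14013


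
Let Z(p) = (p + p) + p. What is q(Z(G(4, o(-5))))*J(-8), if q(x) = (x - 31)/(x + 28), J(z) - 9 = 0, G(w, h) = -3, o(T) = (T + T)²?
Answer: -360/19 ≈ -18.947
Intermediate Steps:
o(T) = 4*T² (o(T) = (2*T)² = 4*T²)
J(z) = 9 (J(z) = 9 + 0 = 9)
Z(p) = 3*p (Z(p) = 2*p + p = 3*p)
q(x) = (-31 + x)/(28 + x)
q(Z(G(4, o(-5))))*J(-8) = ((-31 + 3*(-3))/(28 + 3*(-3)))*9 = ((-31 - 9)/(28 - 9))*9 = (-40/19)*9 = ((1/19)*(-40))*9 = -40/19*9 = -360/19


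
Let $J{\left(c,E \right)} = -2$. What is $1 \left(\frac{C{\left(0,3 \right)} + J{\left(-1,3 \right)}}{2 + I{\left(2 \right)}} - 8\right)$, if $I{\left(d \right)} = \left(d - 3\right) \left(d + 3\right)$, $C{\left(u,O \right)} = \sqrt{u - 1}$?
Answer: $- \frac{22}{3} - \frac{i}{3} \approx -7.3333 - 0.33333 i$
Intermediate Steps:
$C{\left(u,O \right)} = \sqrt{-1 + u}$
$I{\left(d \right)} = \left(-3 + d\right) \left(3 + d\right)$
$1 \left(\frac{C{\left(0,3 \right)} + J{\left(-1,3 \right)}}{2 + I{\left(2 \right)}} - 8\right) = 1 \left(\frac{\sqrt{-1 + 0} - 2}{2 - \left(9 - 2^{2}\right)} - 8\right) = 1 \left(\frac{\sqrt{-1} - 2}{2 + \left(-9 + 4\right)} - 8\right) = 1 \left(\frac{i - 2}{2 - 5} - 8\right) = 1 \left(\frac{-2 + i}{-3} - 8\right) = 1 \left(\left(-2 + i\right) \left(- \frac{1}{3}\right) - 8\right) = 1 \left(\left(\frac{2}{3} - \frac{i}{3}\right) - 8\right) = 1 \left(- \frac{22}{3} - \frac{i}{3}\right) = - \frac{22}{3} - \frac{i}{3}$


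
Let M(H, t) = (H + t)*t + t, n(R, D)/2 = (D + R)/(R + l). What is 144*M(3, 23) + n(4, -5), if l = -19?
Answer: 1341362/15 ≈ 89424.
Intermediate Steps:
n(R, D) = 2*(D + R)/(-19 + R) (n(R, D) = 2*((D + R)/(R - 19)) = 2*((D + R)/(-19 + R)) = 2*(D + R)/(-19 + R))
M(H, t) = t + t*(H + t) (M(H, t) = t*(H + t) + t = t + t*(H + t))
144*M(3, 23) + n(4, -5) = 144*(23*(1 + 3 + 23)) + 2*(-5 + 4)/(-19 + 4) = 144*(23*27) + 2*(-1)/(-15) = 144*621 + 2*(-1/15)*(-1) = 89424 + 2/15 = 1341362/15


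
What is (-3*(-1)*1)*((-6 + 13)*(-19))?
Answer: -399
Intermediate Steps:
(-3*(-1)*1)*((-6 + 13)*(-19)) = (3*1)*(7*(-19)) = 3*(-133) = -399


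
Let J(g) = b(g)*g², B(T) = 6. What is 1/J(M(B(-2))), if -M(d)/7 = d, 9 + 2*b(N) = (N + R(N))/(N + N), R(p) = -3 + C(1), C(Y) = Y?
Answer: -1/7476 ≈ -0.00013376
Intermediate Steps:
R(p) = -2 (R(p) = -3 + 1 = -2)
b(N) = -9/2 + (-2 + N)/(4*N) (b(N) = -9/2 + ((N - 2)/(N + N))/2 = -9/2 + ((-2 + N)/((2*N)))/2 = -9/2 + ((-2 + N)*(1/(2*N)))/2 = -9/2 + ((-2 + N)/(2*N))/2 = -9/2 + (-2 + N)/(4*N))
M(d) = -7*d
J(g) = g*(-2 - 17*g)/4 (J(g) = ((-2 - 17*g)/(4*g))*g² = g*(-2 - 17*g)/4)
1/J(M(B(-2))) = 1/(-(-7*6)*(2 + 17*(-7*6))/4) = 1/(-¼*(-42)*(2 + 17*(-42))) = 1/(-¼*(-42)*(2 - 714)) = 1/(-¼*(-42)*(-712)) = 1/(-7476) = -1/7476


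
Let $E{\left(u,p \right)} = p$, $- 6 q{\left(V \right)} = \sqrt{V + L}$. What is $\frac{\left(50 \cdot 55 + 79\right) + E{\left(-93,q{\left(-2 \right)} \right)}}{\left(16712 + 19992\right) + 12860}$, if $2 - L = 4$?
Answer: $\frac{2829}{49564} - \frac{i}{148692} \approx 0.057078 - 6.7253 \cdot 10^{-6} i$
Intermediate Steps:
$L = -2$ ($L = 2 - 4 = -2$)
$q{\left(V \right)} = - \frac{\sqrt{-2 + V}}{6}$ ($q{\left(V \right)} = - \frac{\sqrt{V - 2}}{6} = - \frac{\sqrt{-2 + V}}{6}$)
$\frac{\left(50 \cdot 55 + 79\right) + E{\left(-93,q{\left(-2 \right)} \right)}}{\left(16712 + 19992\right) + 12860} = \frac{\left(50 \cdot 55 + 79\right) - \frac{\sqrt{-2 - 2}}{6}}{\left(16712 + 19992\right) + 12860} = \frac{\left(2750 + 79\right) - \frac{\sqrt{-4}}{6}}{36704 + 12860} = \frac{2829 - \frac{2 i}{6}}{49564} = \left(2829 - \frac{i}{3}\right) \frac{1}{49564} = \frac{2829}{49564} - \frac{i}{148692}$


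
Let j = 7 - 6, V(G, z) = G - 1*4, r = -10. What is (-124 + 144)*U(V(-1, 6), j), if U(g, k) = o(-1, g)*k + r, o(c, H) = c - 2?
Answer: -260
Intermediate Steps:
o(c, H) = -2 + c
V(G, z) = -4 + G (V(G, z) = G - 4 = -4 + G)
j = 1
U(g, k) = -10 - 3*k (U(g, k) = (-2 - 1)*k - 10 = -3*k - 10 = -10 - 3*k)
(-124 + 144)*U(V(-1, 6), j) = (-124 + 144)*(-10 - 3*1) = 20*(-10 - 3) = 20*(-13) = -260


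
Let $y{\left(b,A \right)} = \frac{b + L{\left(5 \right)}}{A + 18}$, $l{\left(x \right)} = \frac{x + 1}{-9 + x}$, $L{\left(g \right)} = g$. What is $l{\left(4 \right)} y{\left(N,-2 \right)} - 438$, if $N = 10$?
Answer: $- \frac{7023}{16} \approx -438.94$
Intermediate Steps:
$l{\left(x \right)} = \frac{1 + x}{-9 + x}$
$y{\left(b,A \right)} = \frac{5 + b}{18 + A}$ ($y{\left(b,A \right)} = \frac{b + 5}{A + 18} = \frac{5 + b}{18 + A}$)
$l{\left(4 \right)} y{\left(N,-2 \right)} - 438 = \frac{1 + 4}{-9 + 4} \frac{5 + 10}{18 - 2} - 438 = \frac{1}{-5} \cdot 5 \cdot \frac{1}{16} \cdot 15 - 438 = \left(- \frac{1}{5}\right) 5 \cdot \frac{1}{16} \cdot 15 - 438 = \left(-1\right) \frac{15}{16} - 438 = - \frac{15}{16} - 438 = - \frac{7023}{16}$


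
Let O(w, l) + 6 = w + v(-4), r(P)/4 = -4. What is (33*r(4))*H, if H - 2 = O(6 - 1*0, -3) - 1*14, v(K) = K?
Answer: 8448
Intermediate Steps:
r(P) = -16 (r(P) = 4*(-4) = -16)
O(w, l) = -10 + w (O(w, l) = -6 + (w - 4) = -6 + (-4 + w) = -10 + w)
H = -16 (H = 2 + ((-10 + (6 - 1*0)) - 1*14) = 2 + ((-10 + (6 + 0)) - 14) = 2 + ((-10 + 6) - 14) = 2 + (-4 - 14) = 2 - 18 = -16)
(33*r(4))*H = (33*(-16))*(-16) = -528*(-16) = 8448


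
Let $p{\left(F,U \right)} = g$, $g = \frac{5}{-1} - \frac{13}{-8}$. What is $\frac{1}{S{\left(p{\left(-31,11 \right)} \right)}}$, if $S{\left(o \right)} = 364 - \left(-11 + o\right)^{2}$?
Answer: $\frac{64}{10071} \approx 0.0063549$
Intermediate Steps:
$g = - \frac{27}{8}$ ($g = 5 \left(-1\right) - - \frac{13}{8} = -5 + \frac{13}{8} = - \frac{27}{8} \approx -3.375$)
$p{\left(F,U \right)} = - \frac{27}{8}$
$\frac{1}{S{\left(p{\left(-31,11 \right)} \right)}} = \frac{1}{364 - \left(-11 - \frac{27}{8}\right)^{2}} = \frac{1}{364 - \left(- \frac{115}{8}\right)^{2}} = \frac{1}{364 - \frac{13225}{64}} = \frac{1}{\frac{10071}{64}} = \frac{64}{10071}$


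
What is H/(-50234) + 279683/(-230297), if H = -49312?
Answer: -1346595079/5784369749 ≈ -0.23280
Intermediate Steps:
H/(-50234) + 279683/(-230297) = -49312/(-50234) + 279683/(-230297) = -49312*(-1/50234) + 279683*(-1/230297) = 24656/25117 - 279683/230297 = -1346595079/5784369749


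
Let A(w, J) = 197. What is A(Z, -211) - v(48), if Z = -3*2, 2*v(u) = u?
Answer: 173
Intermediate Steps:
v(u) = u/2
Z = -6
A(Z, -211) - v(48) = 197 - 48/2 = 197 - 1*24 = 197 - 24 = 173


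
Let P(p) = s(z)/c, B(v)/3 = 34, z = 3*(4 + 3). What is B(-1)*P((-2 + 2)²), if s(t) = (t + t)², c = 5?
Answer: 179928/5 ≈ 35986.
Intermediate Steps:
z = 21 (z = 3*7 = 21)
s(t) = 4*t² (s(t) = (2*t)² = 4*t²)
B(v) = 102 (B(v) = 3*34 = 102)
P(p) = 1764/5 (P(p) = (4*21²)/5 = (4*441)*(⅕) = 1764*(⅕) = 1764/5)
B(-1)*P((-2 + 2)²) = 102*(1764/5) = 179928/5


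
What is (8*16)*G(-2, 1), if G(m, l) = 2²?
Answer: 512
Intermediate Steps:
G(m, l) = 4
(8*16)*G(-2, 1) = (8*16)*4 = 128*4 = 512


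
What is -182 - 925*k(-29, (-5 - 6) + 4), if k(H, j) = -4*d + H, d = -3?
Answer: 15543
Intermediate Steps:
k(H, j) = 12 + H (k(H, j) = -4*(-3) + H = 12 + H)
-182 - 925*k(-29, (-5 - 6) + 4) = -182 - 925*(12 - 29) = -182 - 925*(-17) = -182 + 15725 = 15543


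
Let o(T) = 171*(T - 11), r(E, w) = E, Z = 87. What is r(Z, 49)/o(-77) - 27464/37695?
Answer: -46284193/63026040 ≈ -0.73437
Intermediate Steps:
o(T) = -1881 + 171*T (o(T) = 171*(-11 + T) = -1881 + 171*T)
r(Z, 49)/o(-77) - 27464/37695 = 87/(-1881 + 171*(-77)) - 27464/37695 = 87/(-1881 - 13167) - 27464*1/37695 = 87/(-15048) - 27464/37695 = 87*(-1/15048) - 27464/37695 = -29/5016 - 27464/37695 = -46284193/63026040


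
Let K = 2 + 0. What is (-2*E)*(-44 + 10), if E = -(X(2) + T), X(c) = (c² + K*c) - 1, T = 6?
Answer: -884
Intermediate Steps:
K = 2
X(c) = -1 + c² + 2*c (X(c) = (c² + 2*c) - 1 = -1 + c² + 2*c)
E = -13 (E = -((-1 + 2² + 2*2) + 6) = -((-1 + 4 + 4) + 6) = -(7 + 6) = -1*13 = -13)
(-2*E)*(-44 + 10) = (-2*(-13))*(-44 + 10) = 26*(-34) = -884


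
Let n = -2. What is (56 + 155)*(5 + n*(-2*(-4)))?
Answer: -2321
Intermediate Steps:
(56 + 155)*(5 + n*(-2*(-4))) = (56 + 155)*(5 - (-4)*(-4)) = 211*(5 - 2*8) = 211*(5 - 16) = 211*(-11) = -2321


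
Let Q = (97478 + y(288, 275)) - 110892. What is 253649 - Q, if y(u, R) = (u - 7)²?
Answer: 188102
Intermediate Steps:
y(u, R) = (-7 + u)²
Q = 65547 (Q = (97478 + (-7 + 288)²) - 110892 = (97478 + 281²) - 110892 = (97478 + 78961) - 110892 = 176439 - 110892 = 65547)
253649 - Q = 253649 - 1*65547 = 253649 - 65547 = 188102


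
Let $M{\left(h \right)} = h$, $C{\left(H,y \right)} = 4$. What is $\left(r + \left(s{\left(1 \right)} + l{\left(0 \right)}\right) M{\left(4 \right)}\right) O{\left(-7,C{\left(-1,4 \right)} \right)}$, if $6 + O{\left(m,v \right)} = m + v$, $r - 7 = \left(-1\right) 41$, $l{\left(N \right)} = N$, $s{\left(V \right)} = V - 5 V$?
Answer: $450$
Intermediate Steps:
$s{\left(V \right)} = - 4 V$
$r = -34$ ($r = 7 - 41 = -34$)
$O{\left(m,v \right)} = -6 + m + v$ ($O{\left(m,v \right)} = -6 + \left(m + v\right) = -6 + m + v$)
$\left(r + \left(s{\left(1 \right)} + l{\left(0 \right)}\right) M{\left(4 \right)}\right) O{\left(-7,C{\left(-1,4 \right)} \right)} = \left(-34 + \left(\left(-4\right) 1 + 0\right) 4\right) \left(-6 - 7 + 4\right) = \left(-34 + \left(-4 + 0\right) 4\right) \left(-9\right) = \left(-34 - 16\right) \left(-9\right) = \left(-50\right) \left(-9\right) = 450$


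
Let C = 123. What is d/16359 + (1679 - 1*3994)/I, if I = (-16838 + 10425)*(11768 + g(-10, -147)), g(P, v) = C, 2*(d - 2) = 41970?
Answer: 1600443173306/1247487984897 ≈ 1.2829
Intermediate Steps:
d = 20987 (d = 2 + (1/2)*41970 = 2 + 20985 = 20987)
g(P, v) = 123
I = -76256983 (I = (-16838 + 10425)*(11768 + 123) = -6413*11891 = -76256983)
d/16359 + (1679 - 1*3994)/I = 20987/16359 + (1679 - 1*3994)/(-76256983) = 20987*(1/16359) + (1679 - 3994)*(-1/76256983) = 20987/16359 - 2315*(-1/76256983) = 20987/16359 + 2315/76256983 = 1600443173306/1247487984897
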